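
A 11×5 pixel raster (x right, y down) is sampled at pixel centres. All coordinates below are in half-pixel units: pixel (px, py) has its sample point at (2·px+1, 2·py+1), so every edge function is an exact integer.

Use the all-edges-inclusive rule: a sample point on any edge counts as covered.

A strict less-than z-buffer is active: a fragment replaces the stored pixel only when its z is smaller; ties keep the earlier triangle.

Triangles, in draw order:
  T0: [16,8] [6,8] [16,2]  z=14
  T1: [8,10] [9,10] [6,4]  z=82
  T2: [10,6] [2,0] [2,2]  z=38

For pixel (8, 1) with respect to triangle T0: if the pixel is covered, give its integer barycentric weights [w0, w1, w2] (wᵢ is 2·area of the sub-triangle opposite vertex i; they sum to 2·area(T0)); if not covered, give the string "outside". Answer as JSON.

T0:
  2·area = 60
  edge (16, 8)→(6, 8): d=(-10,0) inclusive
  edge (6, 8)→(16, 2): d=(10,-6) inclusive
  edge (16, 2)→(16, 8): d=(0,6) inclusive
    (7,1)@(15, 3): e=[50,4,6] → #
    (8,1)@(17, 3): e=[50,16,-6] → ·
    (5,2)@(11, 5): e=[30,0,30] → #  [on edge]
    (6,2)@(13, 5): e=[30,12,18] → #
    (8,2)@(17, 5): e=[30,36,-6] → ·
    (4,3)@(9, 7): e=[10,8,42] → #
    (8,3)@(17, 7): e=[10,56,-6] → ·
    (4,4)@(9, 9): e=[-10,28,42] → ·
    (5,4)@(11, 9): e=[-10,40,30] → ·
    (6,4)@(13, 9): e=[-10,52,18] → ·
    (7,4)@(15, 9): e=[-10,64,6] → ·
  covered (8 px):
    · · · · · · · · · · ·
    · · · · · · · # · · ·
    · · · · · # # # · · ·
    · · · · # # # # · · ·
    · · · · · · · · · · ·
T1:
  2·area = 6  (B↔C swapped to make it positive)
  edge (8, 10)→(6, 4): d=(-2,-6) inclusive
  edge (6, 4)→(9, 10): d=(3,6) inclusive
  edge (9, 10)→(8, 10): d=(-1,0) inclusive
    (2,0)@(5, 1): e=[0,-3,9] → ·  [on edge]
    (3,3)@(7, 7): e=[0,3,3] → #  [on edge]
    (4,3)@(9, 7): e=[12,-9,3] → ·
    (3,4)@(7, 9): e=[-4,9,1] → ·
  covered (1 px):
    · · · · · · · · · · ·
    · · · · · · · · · · ·
    · · · · · · · · · · ·
    · · · # · · · · · · ·
    · · · · · · · · · · ·
T2:
  2·area = 16  (B↔C swapped to make it positive)
  edge (10, 6)→(2, 2): d=(-8,-4) inclusive
  edge (2, 2)→(2, 0): d=(0,-2) inclusive
  edge (2, 0)→(10, 6): d=(8,6) inclusive
    (1,0)@(3, 1): e=[12,2,2] → #
    (2,0)@(5, 1): e=[20,6,-10] → ·
    (1,1)@(3, 3): e=[-4,2,18] → ·
    (2,1)@(5, 3): e=[4,6,6] → #
    (3,1)@(7, 3): e=[12,10,-6] → ·
    (2,2)@(5, 5): e=[-12,6,22] → ·
  covered (2 px):
    · # · · · · · · · · ·
    · · # · · · · · · · ·
    · · · · · · · · · · ·
    · · · · · · · · · · ·
    · · · · · · · · · · ·

Answer: "outside"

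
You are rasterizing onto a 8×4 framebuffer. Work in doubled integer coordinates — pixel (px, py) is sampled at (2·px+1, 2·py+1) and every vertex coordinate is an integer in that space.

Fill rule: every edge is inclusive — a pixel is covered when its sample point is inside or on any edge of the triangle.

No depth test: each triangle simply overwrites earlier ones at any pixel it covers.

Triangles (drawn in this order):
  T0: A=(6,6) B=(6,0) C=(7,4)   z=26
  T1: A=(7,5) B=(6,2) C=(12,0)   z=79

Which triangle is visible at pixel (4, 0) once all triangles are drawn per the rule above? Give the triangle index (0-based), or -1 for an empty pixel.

T0:
  2·area = 6
  edge (6, 6)→(6, 0): d=(0,-6) inclusive
  edge (6, 0)→(7, 4): d=(1,4) inclusive
  edge (7, 4)→(6, 6): d=(-1,2) inclusive
  covered (0 px):
    · · · · · · · ·
    · · · · · · · ·
    · · · · · · · ·
    · · · · · · · ·
T1:
  2·area = 20
  edge (7, 5)→(6, 2): d=(-1,-3) inclusive
  edge (6, 2)→(12, 0): d=(6,-2) inclusive
  edge (12, 0)→(7, 5): d=(-5,5) inclusive
    (4,0)@(9, 1): e=[10,0,10] → █  [on edge]
    (5,0)@(11, 1): e=[16,4,0] → █  [on edge]
    (6,0)@(13, 1): e=[22,8,-10] → ·
    (1,1)@(3, 3): e=[-10,0,30] → ·  [on edge]
    (3,1)@(7, 3): e=[2,8,10] → █
    (4,1)@(9, 3): e=[8,12,0] → █  [on edge]
    (5,1)@(11, 3): e=[14,16,-10] → ·
    (3,2)@(7, 5): e=[0,20,0] → █  [on edge]
    (4,2)@(9, 5): e=[6,24,-10] → ·
    (2,3)@(5, 7): e=[-8,28,0] → ·  [on edge]
    (3,3)@(7, 7): e=[-2,32,-10] → ·
  covered (5 px):
    · · · · █ █ · ·
    · · · █ █ · · ·
    · · · █ · · · ·
    · · · · · · · ·

Z-buffer (winner per pixel, '.' = empty):
  . . . . 1 1 . .
  . . . 1 1 . . .
  . . . 1 . . . .
  . . . . . . . .

Answer: 1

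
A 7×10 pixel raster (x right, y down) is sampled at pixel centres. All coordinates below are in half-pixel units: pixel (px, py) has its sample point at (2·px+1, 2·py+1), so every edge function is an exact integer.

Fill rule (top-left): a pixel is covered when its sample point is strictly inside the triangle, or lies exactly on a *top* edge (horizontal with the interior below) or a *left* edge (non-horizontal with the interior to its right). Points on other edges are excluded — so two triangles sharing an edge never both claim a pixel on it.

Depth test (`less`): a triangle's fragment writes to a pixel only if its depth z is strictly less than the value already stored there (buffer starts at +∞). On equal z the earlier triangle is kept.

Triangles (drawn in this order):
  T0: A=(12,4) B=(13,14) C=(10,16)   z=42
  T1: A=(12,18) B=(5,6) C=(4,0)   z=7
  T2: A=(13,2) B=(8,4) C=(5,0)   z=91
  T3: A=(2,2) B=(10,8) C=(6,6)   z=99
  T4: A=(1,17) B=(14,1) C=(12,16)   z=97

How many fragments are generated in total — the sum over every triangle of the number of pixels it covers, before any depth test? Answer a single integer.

T0:
  2·area = 32
  edge (12, 4)→(13, 14): d=(1,10) right/bottom  bias=-1
  edge (13, 14)→(10, 16): d=(-3,2) right/bottom  bias=-1
  edge (10, 16)→(12, 4): d=(2,-12) top-left  bias=+0
    (5,5)@(11, 11): e=[17,13,2] → X
    (6,5)@(13, 11): e=[-3,9,26] → .
    (5,6)@(11, 13): e=[19,7,6] → X
    (6,6)@(13, 13): e=[-1,3,30] → .
    (5,7)@(11, 15): e=[21,1,10] → X
    (6,7)@(13, 15): e=[1,-3,34] → .
    (5,8)@(11, 17): e=[23,-5,14] → .
  covered (3 px):
    . . . . . . .
    . . . . . . .
    . . . . . . .
    . . . . . . .
    . . . . . . .
    . . . . . X .
    . . . . . X .
    . . . . . X .
    . . . . . . .
    . . . . . . .
T1:
  2·area = 30
  edge (12, 18)→(5, 6): d=(-7,-12) top-left  bias=+0
  edge (5, 6)→(4, 0): d=(-1,-6) top-left  bias=+0
  edge (4, 0)→(12, 18): d=(8,18) right/bottom  bias=-1
    (2,1)@(5, 3): e=[21,3,6] → X
    (3,1)@(7, 3): e=[45,15,-30] → .
    (2,2)@(5, 5): e=[7,1,22] → X
    (3,2)@(7, 5): e=[31,13,-14] → .
    (2,3)@(5, 7): e=[-7,-1,38] → .
    (3,3)@(7, 7): e=[17,11,2] → X
    (4,3)@(9, 7): e=[41,23,-34] → .
    (3,4)@(7, 9): e=[3,9,18] → X
    (4,4)@(9, 9): e=[27,21,-18] → .
    (3,5)@(7, 11): e=[-11,7,34] → .
  covered (4 px):
    . . . . . . .
    . . X . . . .
    . . X . . . .
    . . . X . . .
    . . . X . . .
    . . . . . . .
    . . . . . . .
    . . . . . . .
    . . . . . . .
    . . . . . . .
T2:
  2·area = 26
  edge (13, 2)→(8, 4): d=(-5,2) right/bottom  bias=-1
  edge (8, 4)→(5, 0): d=(-3,-4) top-left  bias=+0
  edge (5, 0)→(13, 2): d=(8,2) right/bottom  bias=-1
    (3,0)@(7, 1): e=[17,5,4] → X
    (4,0)@(9, 1): e=[13,13,0] → .  [on edge]
    (3,1)@(7, 3): e=[7,-1,20] → .
    (4,1)@(9, 3): e=[3,7,16] → X
    (5,1)@(11, 3): e=[-1,15,12] → .
    (4,2)@(9, 5): e=[-7,1,32] → .
  covered (2 px):
    . . . X . . .
    . . . . X . .
    . . . . . . .
    . . . . . . .
    . . . . . . .
    . . . . . . .
    . . . . . . .
    . . . . . . .
    . . . . . . .
    . . . . . . .
T3:
  2·area = 8
  edge (2, 2)→(10, 8): d=(8,6) right/bottom  bias=-1
  edge (10, 8)→(6, 6): d=(-4,-2) top-left  bias=+0
  edge (6, 6)→(2, 2): d=(-4,-4) top-left  bias=+0
    (0,0)@(1, 1): e=[-2,10,0] → .  [on edge]
    (1,1)@(3, 3): e=[2,6,0] → X  [on edge]
    (2,1)@(5, 3): e=[-10,10,8] → .
    (1,2)@(3, 5): e=[18,-2,-8] → .
    (2,2)@(5, 5): e=[6,2,0] → X  [on edge]
    (3,2)@(7, 5): e=[-6,6,8] → .
    (2,3)@(5, 7): e=[22,-6,-8] → .
    (3,3)@(7, 7): e=[10,-2,0] → .  [on edge]
    (4,4)@(9, 9): e=[14,-6,0] → .  [on edge]
    (5,5)@(11, 11): e=[18,-10,0] → .  [on edge]
    (6,6)@(13, 13): e=[22,-14,0] → .  [on edge]
  covered (2 px):
    . . . . . . .
    . X . . . . .
    . . X . . . .
    . . . . . . .
    . . . . . . .
    . . . . . . .
    . . . . . . .
    . . . . . . .
    . . . . . . .
    . . . . . . .
T4:
  2·area = 163
  edge (1, 17)→(14, 1): d=(13,-16) top-left  bias=+0
  edge (14, 1)→(12, 16): d=(-2,15) right/bottom  bias=-1
  edge (12, 16)→(1, 17): d=(-11,1) right/bottom  bias=-1
    (6,1)@(13, 3): e=[10,11,142] → X
    (5,2)@(11, 5): e=[4,37,122] → X
    (5,3)@(11, 7): e=[30,33,100] → X
    (4,4)@(9, 9): e=[24,59,80] → X
    (6,4)@(13, 9): e=[88,-1,76] → .
    (3,5)@(7, 11): e=[18,85,60] → X
    (6,5)@(13, 11): e=[114,-5,54] → .
    (2,6)@(5, 13): e=[12,111,40] → X
    (6,6)@(13, 13): e=[140,-9,32] → .
    (1,7)@(3, 15): e=[6,137,20] → X
    (6,7)@(13, 15): e=[166,-13,10] → .
    (0,8)@(1, 17): e=[0,163,0] → .  [on edge]
  covered (19 px):
    . . . . . . .
    . . . . . . X
    . . . . . X X
    . . . . . X X
    . . . . X X .
    . . . X X X .
    . . X X X X .
    . X X X X X .
    . . . . . . .
    . . . . . . .

Final: 30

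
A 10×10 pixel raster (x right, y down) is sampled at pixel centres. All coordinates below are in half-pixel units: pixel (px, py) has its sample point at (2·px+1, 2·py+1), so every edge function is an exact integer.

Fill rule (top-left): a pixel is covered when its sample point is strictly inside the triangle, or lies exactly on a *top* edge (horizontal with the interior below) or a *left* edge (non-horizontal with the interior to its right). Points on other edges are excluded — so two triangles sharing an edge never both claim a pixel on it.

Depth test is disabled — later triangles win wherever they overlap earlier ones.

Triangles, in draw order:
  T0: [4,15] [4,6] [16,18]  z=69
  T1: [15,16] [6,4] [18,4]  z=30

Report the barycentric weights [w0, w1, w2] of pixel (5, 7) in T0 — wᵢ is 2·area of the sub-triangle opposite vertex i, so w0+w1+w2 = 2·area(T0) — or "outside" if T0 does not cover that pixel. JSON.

T0:
  2·area = 108
  edge (4, 15)→(4, 6): d=(0,-9) top-left  bias=+0
  edge (4, 6)→(16, 18): d=(12,12) right/bottom  bias=-1
  edge (16, 18)→(4, 15): d=(-12,-3) top-left  bias=+0
    (0,1)@(1, 3): e=[-27,0,135] → .  [on edge]
    (1,2)@(3, 5): e=[-9,0,117] → .  [on edge]
    (2,3)@(5, 7): e=[9,0,99] → .  [on edge]
    (2,4)@(5, 9): e=[9,24,75] → X
    (3,4)@(7, 9): e=[27,0,81] → .  [on edge]
    (2,5)@(5, 11): e=[9,48,51] → X
    (3,5)@(7, 11): e=[27,24,57] → X
    (4,5)@(9, 11): e=[45,0,63] → .  [on edge]
    (2,6)@(5, 13): e=[9,72,27] → X
    (4,6)@(9, 13): e=[45,24,39] → X
    (5,6)@(11, 13): e=[63,0,45] → .  [on edge]
    (2,7)@(5, 15): e=[9,96,3] → X
    (6,7)@(13, 15): e=[81,0,27] → .  [on edge]
    (7,8)@(15, 17): e=[99,0,9] → .  [on edge]
    (8,9)@(17, 19): e=[117,0,-9] → .  [on edge]
  covered (11 px):
    . . . . . . . . . .
    . . . . . . . . . .
    . . . . . . . . . .
    . . . . . . . . . .
    . . X . . . . . . .
    . . X X . . . . . .
    . . X X X . . . . .
    . . X X X X . . . .
    . . . . . . X . . .
    . . . . . . . . . .
T1:
  2·area = 144
  edge (15, 16)→(6, 4): d=(-9,-12) top-left  bias=+0
  edge (6, 4)→(18, 4): d=(12,0) top-left  bias=+0
  edge (18, 4)→(15, 16): d=(-3,12) right/bottom  bias=-1
    (3,2)@(7, 5): e=[3,12,129] → X
    (4,2)@(9, 5): e=[27,12,105] → X
    (5,2)@(11, 5): e=[51,12,81] → X
    (6,2)@(13, 5): e=[75,12,57] → X
    (7,2)@(15, 5): e=[99,12,33] → X
    (8,2)@(17, 5): e=[123,12,9] → X
    (9,2)@(19, 5): e=[147,12,-15] → .
    (3,3)@(7, 7): e=[-15,36,123] → .
    (4,3)@(9, 7): e=[9,36,99] → X
    (9,3)@(19, 7): e=[129,36,-21] → .
    (4,4)@(9, 9): e=[-9,60,93] → .
    (5,4)@(11, 9): e=[15,60,69] → X
  covered (19 px):
    . . . . . . . . . .
    . . . . . . . . . .
    . . . X X X X X X .
    . . . . X X X X X .
    . . . . . X X X . .
    . . . . . . X X . .
    . . . . . . X X . .
    . . . . . . . X . .
    . . . . . . . . . .
    . . . . . . . . . .

Answer: [24,21,63]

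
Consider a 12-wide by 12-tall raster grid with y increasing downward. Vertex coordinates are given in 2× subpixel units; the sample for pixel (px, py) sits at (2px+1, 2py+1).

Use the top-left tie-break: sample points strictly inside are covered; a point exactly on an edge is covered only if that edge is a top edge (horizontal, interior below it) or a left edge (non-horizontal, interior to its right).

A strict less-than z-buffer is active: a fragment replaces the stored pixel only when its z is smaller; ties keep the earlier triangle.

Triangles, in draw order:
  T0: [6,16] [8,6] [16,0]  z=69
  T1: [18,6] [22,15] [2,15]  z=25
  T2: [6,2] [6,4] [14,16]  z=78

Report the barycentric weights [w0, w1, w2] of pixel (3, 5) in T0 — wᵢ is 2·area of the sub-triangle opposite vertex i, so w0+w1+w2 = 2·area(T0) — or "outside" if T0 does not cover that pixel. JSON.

T0:
  2·area = 68
  edge (6, 16)→(8, 6): d=(2,-10) top-left  bias=+0
  edge (8, 6)→(16, 0): d=(8,-6) top-left  bias=+0
  edge (16, 0)→(6, 16): d=(-10,16) right/bottom  bias=-1
    (4,0)@(9, 1): e=[0,-34,102] → ·  [on edge]
    (7,0)@(15, 1): e=[60,2,6] → #
    (8,0)@(17, 1): e=[80,14,-26] → ·
    (6,1)@(13, 3): e=[44,6,18] → #
    (7,1)@(15, 3): e=[64,18,-14] → ·
    (5,2)@(11, 5): e=[28,10,30] → #
    (6,2)@(13, 5): e=[48,22,-2] → ·
    (4,3)@(9, 7): e=[12,14,42] → #
    (6,3)@(13, 7): e=[52,38,-22] → ·
    (4,4)@(9, 9): e=[16,30,22] → #
    (5,4)@(11, 9): e=[36,42,-10] → ·
    (3,5)@(7, 11): e=[0,34,34] → #  [on edge]
    (2,10)@(5, 21): e=[0,102,-34] → ·  [on edge]
  covered (9 px):
    · · · · · · · # · · · ·
    · · · · · · # · · · · ·
    · · · · · # · · · · · ·
    · · · · # # · · · · · ·
    · · · · # · · · · · · ·
    · · · # # · · · · · · ·
    · · · # · · · · · · · ·
    · · · · · · · · · · · ·
    · · · · · · · · · · · ·
    · · · · · · · · · · · ·
    · · · · · · · · · · · ·
    · · · · · · · · · · · ·
T1:
  2·area = 180
  edge (18, 6)→(22, 15): d=(4,9) right/bottom  bias=-1
  edge (22, 15)→(2, 15): d=(-20,0) right/bottom  bias=-1
  edge (2, 15)→(18, 6): d=(16,-9) top-left  bias=+0
    (8,3)@(17, 7): e=[13,160,7] → #
    (9,3)@(19, 7): e=[-5,160,25] → ·
    (6,4)@(13, 9): e=[57,120,3] → #
    (7,4)@(15, 9): e=[39,120,21] → #
    (9,4)@(19, 9): e=[3,120,57] → #
    (10,4)@(21, 9): e=[-15,120,75] → ·
    (5,5)@(11, 11): e=[83,80,17] → #
    (10,5)@(21, 11): e=[-7,80,107] → ·
    (3,6)@(7, 13): e=[127,40,13] → #
    (4,6)@(9, 13): e=[109,40,31] → #
    (10,6)@(21, 13): e=[1,40,139] → #
    (11,6)@(23, 13): e=[-17,40,157] → ·
    (0,7)@(1, 15): e=[189,0,-9] → ·  [on edge]
    (1,7)@(3, 15): e=[171,0,9] → ·  [on edge]
    (2,7)@(5, 15): e=[153,0,27] → ·  [on edge]
    (3,7)@(7, 15): e=[135,0,45] → ·  [on edge]
    (4,7)@(9, 15): e=[117,0,63] → ·  [on edge]
    (5,7)@(11, 15): e=[99,0,81] → ·  [on edge]
    (6,7)@(13, 15): e=[81,0,99] → ·  [on edge]
    (7,7)@(15, 15): e=[63,0,117] → ·  [on edge]
    (8,7)@(17, 15): e=[45,0,135] → ·  [on edge]
    (9,7)@(19, 15): e=[27,0,153] → ·  [on edge]
    (10,7)@(21, 15): e=[9,0,171] → ·  [on edge]
    (11,7)@(23, 15): e=[-9,0,189] → ·  [on edge]
  covered (18 px):
    · · · · · · · · · · · ·
    · · · · · · · · · · · ·
    · · · · · · · · · · · ·
    · · · · · · · · # · · ·
    · · · · · · # # # # · ·
    · · · · · # # # # # · ·
    · · · # # # # # # # # ·
    · · · · · · · · · · · ·
    · · · · · · · · · · · ·
    · · · · · · · · · · · ·
    · · · · · · · · · · · ·
    · · · · · · · · · · · ·
T2:
  2·area = 16  (B↔C swapped to make it positive)
  edge (6, 2)→(14, 16): d=(8,14) right/bottom  bias=-1
  edge (14, 16)→(6, 4): d=(-8,-12) top-left  bias=+0
  edge (6, 4)→(6, 2): d=(0,-2) top-left  bias=+0
    (3,2)@(7, 5): e=[10,4,2] → #
    (4,2)@(9, 5): e=[-18,28,6] → ·
    (3,3)@(7, 7): e=[26,-12,2] → ·
    (5,5)@(11, 11): e=[2,4,10] → #
    (6,5)@(13, 11): e=[-26,28,14] → ·
    (5,6)@(11, 13): e=[18,-12,10] → ·
  covered (2 px):
    · · · · · · · · · · · ·
    · · · · · · · · · · · ·
    · · · # · · · · · · · ·
    · · · · · · · · · · · ·
    · · · · · · · · · · · ·
    · · · · · # · · · · · ·
    · · · · · · · · · · · ·
    · · · · · · · · · · · ·
    · · · · · · · · · · · ·
    · · · · · · · · · · · ·
    · · · · · · · · · · · ·
    · · · · · · · · · · · ·

Result: [34,34,0]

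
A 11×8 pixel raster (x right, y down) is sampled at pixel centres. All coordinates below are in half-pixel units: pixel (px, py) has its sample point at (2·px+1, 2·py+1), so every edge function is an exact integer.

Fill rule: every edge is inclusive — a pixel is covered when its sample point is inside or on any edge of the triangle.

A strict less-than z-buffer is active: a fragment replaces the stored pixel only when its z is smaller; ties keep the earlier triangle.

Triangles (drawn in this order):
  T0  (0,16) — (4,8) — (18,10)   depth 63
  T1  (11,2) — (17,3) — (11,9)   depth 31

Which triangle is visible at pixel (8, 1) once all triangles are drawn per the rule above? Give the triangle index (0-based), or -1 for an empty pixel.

T0:
  2·area = 120
  edge (0, 16)→(4, 8): d=(4,-8) inclusive
  edge (4, 8)→(18, 10): d=(14,2) inclusive
  edge (18, 10)→(0, 16): d=(-18,6) inclusive
    (2,4)@(5, 9): e=[12,12,96] → #
    (3,4)@(7, 9): e=[28,8,84] → #
    (4,4)@(9, 9): e=[44,4,72] → #
    (5,4)@(11, 9): e=[60,0,60] → #  [on edge]
    (6,4)@(13, 9): e=[76,-4,48] → ·
    (10,4)@(21, 9): e=[140,-20,0] → ·  [on edge]
    (1,5)@(3, 11): e=[4,44,72] → #
    (6,5)@(13, 11): e=[84,24,12] → #
    (7,5)@(15, 11): e=[100,20,0] → #  [on edge]
    (8,5)@(17, 11): e=[116,16,-12] → ·
    (1,6)@(3, 13): e=[12,72,36] → #
    (4,6)@(9, 13): e=[60,60,0] → #  [on edge]
    (1,7)@(3, 15): e=[20,100,0] → #  [on edge]
  covered (17 px):
    · · · · · · · · · · ·
    · · · · · · · · · · ·
    · · · · · · · · · · ·
    · · · · · · · · · · ·
    · · # # # # · · · · ·
    · # # # # # # # · · ·
    · # # # # · · · · · ·
    # # · · · · · · · · ·
T1:
  2·area = 42
  edge (11, 2)→(17, 3): d=(6,1) inclusive
  edge (17, 3)→(11, 9): d=(-6,6) inclusive
  edge (11, 9)→(11, 2): d=(0,-7) inclusive
    (2,0)@(5, 1): e=[0,84,-42] → ·  [on edge]
    (5,0)@(11, 1): e=[-6,48,0] → ·  [on edge]
    (9,0)@(19, 1): e=[-14,0,56] → ·  [on edge]
    (5,1)@(11, 3): e=[6,36,0] → #  [on edge]
    (6,1)@(13, 3): e=[4,24,14] → #
    (7,1)@(15, 3): e=[2,12,28] → #
    (8,1)@(17, 3): e=[0,0,42] → #  [on edge]
    (9,1)@(19, 3): e=[-2,-12,56] → ·
    (5,2)@(11, 5): e=[18,24,0] → #  [on edge]
    (7,2)@(15, 5): e=[14,0,28] → #  [on edge]
    (8,2)@(17, 5): e=[12,-12,42] → ·
    (5,3)@(11, 7): e=[30,12,0] → #  [on edge]
    (6,3)@(13, 7): e=[28,0,14] → #  [on edge]
    (5,4)@(11, 9): e=[42,0,0] → #  [on edge]
    (4,5)@(9, 11): e=[56,0,-14] → ·  [on edge]
    (5,5)@(11, 11): e=[54,-12,0] → ·  [on edge]
    (3,6)@(7, 13): e=[70,0,-28] → ·  [on edge]
    (5,6)@(11, 13): e=[66,-24,0] → ·  [on edge]
    (2,7)@(5, 15): e=[84,0,-42] → ·  [on edge]
    (5,7)@(11, 15): e=[78,-36,0] → ·  [on edge]
  covered (10 px):
    · · · · · · · · · · ·
    · · · · · # # # # · ·
    · · · · · # # # · · ·
    · · · · · # # · · · ·
    · · · · · # · · · · ·
    · · · · · · · · · · ·
    · · · · · · · · · · ·
    · · · · · · · · · · ·

Z-buffer (winner per pixel, '.' = empty):
  . . . . . . . . . . .
  . . . . . 1 1 1 1 . .
  . . . . . 1 1 1 . . .
  . . . . . 1 1 . . . .
  . . 0 0 0 1 . . . . .
  . 0 0 0 0 0 0 0 . . .
  . 0 0 0 0 . . . . . .
  0 0 . . . . . . . . .

Result: 1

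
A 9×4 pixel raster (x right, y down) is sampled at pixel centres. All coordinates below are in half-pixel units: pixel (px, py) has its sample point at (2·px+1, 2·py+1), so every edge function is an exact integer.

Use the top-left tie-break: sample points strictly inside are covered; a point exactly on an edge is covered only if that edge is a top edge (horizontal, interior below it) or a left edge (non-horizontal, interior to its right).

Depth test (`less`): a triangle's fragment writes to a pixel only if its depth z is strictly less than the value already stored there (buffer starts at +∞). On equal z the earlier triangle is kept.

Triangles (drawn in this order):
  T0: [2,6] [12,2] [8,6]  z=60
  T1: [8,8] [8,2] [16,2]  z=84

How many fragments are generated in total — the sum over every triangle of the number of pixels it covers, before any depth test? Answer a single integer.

T0:
  2·area = 24
  edge (2, 6)→(12, 2): d=(10,-4) top-left  bias=+0
  edge (12, 2)→(8, 6): d=(-4,4) right/bottom  bias=-1
  edge (8, 6)→(2, 6): d=(-6,0) right/bottom  bias=-1
    (6,0)@(13, 1): e=[-6,0,30] → ·  [on edge]
    (5,1)@(11, 3): e=[6,0,18] → ·  [on edge]
    (2,2)@(5, 5): e=[2,16,6] → █
    (3,2)@(7, 5): e=[10,8,6] → █
    (4,2)@(9, 5): e=[18,0,6] → ·  [on edge]
    (2,3)@(5, 7): e=[22,8,-6] → ·
    (3,3)@(7, 7): e=[30,0,-6] → ·  [on edge]
  covered (2 px):
    · · · · · · · · ·
    · · · · · · · · ·
    · · █ █ · · · · ·
    · · · · · · · · ·
T1:
  2·area = 48
  edge (8, 8)→(8, 2): d=(0,-6) top-left  bias=+0
  edge (8, 2)→(16, 2): d=(8,0) top-left  bias=+0
  edge (16, 2)→(8, 8): d=(-8,6) right/bottom  bias=-1
    (4,1)@(9, 3): e=[6,8,34] → █
    (5,1)@(11, 3): e=[18,8,22] → █
    (6,1)@(13, 3): e=[30,8,10] → █
    (7,1)@(15, 3): e=[42,8,-2] → ·
    (4,2)@(9, 5): e=[6,24,18] → █
    (6,2)@(13, 5): e=[30,24,-6] → ·
    (4,3)@(9, 7): e=[6,40,2] → █
    (5,3)@(11, 7): e=[18,40,-10] → ·
  covered (6 px):
    · · · · · · · · ·
    · · · · █ █ █ · ·
    · · · · █ █ · · ·
    · · · · █ · · · ·

Result: 8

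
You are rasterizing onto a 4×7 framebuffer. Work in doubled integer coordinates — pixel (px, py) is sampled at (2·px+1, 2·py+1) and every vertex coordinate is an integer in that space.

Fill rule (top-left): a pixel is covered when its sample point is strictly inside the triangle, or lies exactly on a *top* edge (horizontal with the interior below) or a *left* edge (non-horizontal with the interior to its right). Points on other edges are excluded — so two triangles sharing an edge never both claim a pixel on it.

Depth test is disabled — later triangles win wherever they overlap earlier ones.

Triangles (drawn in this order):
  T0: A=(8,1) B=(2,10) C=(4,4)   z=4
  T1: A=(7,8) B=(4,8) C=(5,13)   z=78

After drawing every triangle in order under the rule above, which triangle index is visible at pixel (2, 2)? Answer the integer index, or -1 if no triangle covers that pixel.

T0:
  2·area = 18
  edge (8, 1)→(2, 10): d=(-6,9) right/bottom  bias=-1
  edge (2, 10)→(4, 4): d=(2,-6) top-left  bias=+0
  edge (4, 4)→(8, 1): d=(4,-3) top-left  bias=+0
    (2,0)@(5, 1): e=[27,0,-9] → ·  [on edge]
    (2,2)@(5, 5): e=[3,8,7] → #
    (3,2)@(7, 5): e=[-15,20,13] → ·
    (1,3)@(3, 7): e=[9,0,9] → #  [on edge]
    (2,3)@(5, 7): e=[-9,12,15] → ·
    (1,4)@(3, 9): e=[-3,4,17] → ·
    (0,6)@(1, 13): e=[-9,0,27] → ·  [on edge]
  covered (2 px):
    · · · ·
    · · · ·
    · · # ·
    · # · ·
    · · · ·
    · · · ·
    · · · ·
T1:
  2·area = 15  (B↔C swapped to make it positive)
  edge (7, 8)→(5, 13): d=(-2,5) right/bottom  bias=-1
  edge (5, 13)→(4, 8): d=(-1,-5) top-left  bias=+0
  edge (4, 8)→(7, 8): d=(3,0) top-left  bias=+0
    (1,1)@(3, 3): e=[30,0,-15] → ·  [on edge]
    (2,4)@(5, 9): e=[8,4,3] → #
    (3,4)@(7, 9): e=[-2,14,3] → ·
    (2,5)@(5, 11): e=[4,2,9] → #
    (3,5)@(7, 11): e=[-6,12,9] → ·
    (2,6)@(5, 13): e=[0,0,15] → ·  [on edge]
  covered (2 px):
    · · · ·
    · · · ·
    · · · ·
    · · · ·
    · · # ·
    · · # ·
    · · · ·

Z-buffer (winner per pixel, '.' = empty):
  . . . .
  . . . .
  . . 0 .
  . 0 . .
  . . 1 .
  . . 1 .
  . . . .

Final: 0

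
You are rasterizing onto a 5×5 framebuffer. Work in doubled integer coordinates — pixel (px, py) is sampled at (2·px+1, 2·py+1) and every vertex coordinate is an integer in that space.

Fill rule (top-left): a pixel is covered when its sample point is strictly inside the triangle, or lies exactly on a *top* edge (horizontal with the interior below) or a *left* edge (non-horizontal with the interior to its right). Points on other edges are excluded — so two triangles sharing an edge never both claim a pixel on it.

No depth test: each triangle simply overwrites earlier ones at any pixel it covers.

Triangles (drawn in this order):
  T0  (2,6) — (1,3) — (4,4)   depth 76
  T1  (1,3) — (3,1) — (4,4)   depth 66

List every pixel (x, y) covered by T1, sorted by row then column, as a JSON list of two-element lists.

T0:
  2·area = 8
  edge (2, 6)→(1, 3): d=(-1,-3) top-left  bias=+0
  edge (1, 3)→(4, 4): d=(3,1) right/bottom  bias=-1
  edge (4, 4)→(2, 6): d=(-2,2) right/bottom  bias=-1
    (3,0)@(7, 1): e=[20,-12,0] → .  [on edge]
    (0,1)@(1, 3): e=[0,0,8] → .  [on edge]
    (2,1)@(5, 3): e=[12,-4,0] → .  [on edge]
    (1,2)@(3, 5): e=[4,4,0] → .  [on edge]
    (3,2)@(7, 5): e=[16,0,-8] → .  [on edge]
    (0,3)@(1, 7): e=[-4,12,0] → .  [on edge]
    (1,4)@(3, 9): e=[0,16,-8] → .  [on edge]
  covered (0 px):
    . . . . .
    . . . . .
    . . . . .
    . . . . .
    . . . . .
T1:
  2·area = 8
  edge (1, 3)→(3, 1): d=(2,-2) top-left  bias=+0
  edge (3, 1)→(4, 4): d=(1,3) right/bottom  bias=-1
  edge (4, 4)→(1, 3): d=(-3,-1) top-left  bias=+0
    (1,0)@(3, 1): e=[0,0,8] → .  [on edge]
    (0,1)@(1, 3): e=[0,8,0] → X  [on edge]
    (1,1)@(3, 3): e=[4,2,2] → X
    (2,1)@(5, 3): e=[8,-4,4] → .
    (0,2)@(1, 5): e=[4,10,-6] → .
    (1,2)@(3, 5): e=[8,4,-4] → .
    (3,2)@(7, 5): e=[16,-8,0] → .  [on edge]
    (2,3)@(5, 7): e=[16,0,-8] → .  [on edge]
  covered (2 px):
    . . . . .
    X X . . .
    . . . . .
    . . . . .
    . . . . .

Answer: [[0,1],[1,1]]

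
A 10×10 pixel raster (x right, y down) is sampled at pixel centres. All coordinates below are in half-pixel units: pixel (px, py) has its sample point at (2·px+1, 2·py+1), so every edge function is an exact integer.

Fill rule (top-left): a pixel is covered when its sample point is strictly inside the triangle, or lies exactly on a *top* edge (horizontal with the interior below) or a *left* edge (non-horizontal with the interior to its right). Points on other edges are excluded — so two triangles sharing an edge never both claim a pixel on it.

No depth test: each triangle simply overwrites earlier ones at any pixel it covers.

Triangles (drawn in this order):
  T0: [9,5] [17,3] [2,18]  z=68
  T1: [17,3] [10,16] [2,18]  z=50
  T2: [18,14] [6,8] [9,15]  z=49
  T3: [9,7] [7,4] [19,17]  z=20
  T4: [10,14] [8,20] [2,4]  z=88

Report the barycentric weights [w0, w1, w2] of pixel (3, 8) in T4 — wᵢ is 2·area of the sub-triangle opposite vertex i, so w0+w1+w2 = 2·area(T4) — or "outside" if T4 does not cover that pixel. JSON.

T0:
  2·area = 90
  edge (9, 5)→(17, 3): d=(8,-2) top-left  bias=+0
  edge (17, 3)→(2, 18): d=(-15,15) right/bottom  bias=-1
  edge (2, 18)→(9, 5): d=(7,-13) top-left  bias=+0
    (9,0)@(19, 1): e=[-12,0,102] → .  [on edge]
    (8,1)@(17, 3): e=[0,0,90] → .  [on edge]
    (4,2)@(9, 5): e=[0,90,0] → X  [on edge]
    (5,2)@(11, 5): e=[4,60,26] → X
    (6,2)@(13, 5): e=[8,30,52] → X
    (7,2)@(15, 5): e=[12,0,78] → .  [on edge]
    (0,3)@(1, 7): e=[0,180,-90] → .  [on edge]
    (4,3)@(9, 7): e=[16,60,14] → X
    (6,3)@(13, 7): e=[24,0,66] → .  [on edge]
    (3,4)@(7, 9): e=[28,60,2] → X
    (5,4)@(11, 9): e=[36,0,54] → .  [on edge]
    (3,5)@(7, 11): e=[44,30,16] → X
    (4,5)@(9, 11): e=[48,0,42] → .  [on edge]
    (3,6)@(7, 13): e=[60,0,30] → .  [on edge]
    (2,7)@(5, 15): e=[72,0,18] → .  [on edge]
    (1,8)@(3, 17): e=[84,0,6] → .  [on edge]
    (0,9)@(1, 19): e=[96,0,-6] → .  [on edge]
  covered (9 px):
    . . . . . . . . . .
    . . . . . . . . . .
    . . . . X X X . . .
    . . . . X X . . . .
    . . . X X . . . . .
    . . . X . . . . . .
    . . X . . . . . . .
    . . . . . . . . . .
    . . . . . . . . . .
    . . . . . . . . . .
T1:
  2·area = 90
  edge (17, 3)→(10, 16): d=(-7,13) right/bottom  bias=-1
  edge (10, 16)→(2, 18): d=(-8,2) right/bottom  bias=-1
  edge (2, 18)→(17, 3): d=(15,-15) top-left  bias=+0
    (9,0)@(19, 1): e=[-12,102,0] → .  [on edge]
    (8,1)@(17, 3): e=[0,90,0] → .  [on edge]
    (7,2)@(15, 5): e=[12,78,0] → X  [on edge]
    (8,2)@(17, 5): e=[-14,74,30] → .
    (6,3)@(13, 7): e=[24,66,0] → X  [on edge]
    (7,3)@(15, 7): e=[-2,62,30] → .
    (5,4)@(11, 9): e=[36,54,0] → X  [on edge]
    (7,4)@(15, 9): e=[-16,46,60] → .
    (4,5)@(9, 11): e=[48,42,0] → X  [on edge]
    (6,5)@(13, 11): e=[-4,34,60] → .
    (3,6)@(7, 13): e=[60,30,0] → X  [on edge]
    (6,6)@(13, 13): e=[-18,18,90] → .
    (2,7)@(5, 15): e=[72,18,0] → X  [on edge]
    (1,8)@(3, 17): e=[84,6,0] → X  [on edge]
    (0,9)@(1, 19): e=[96,-6,0] → .  [on edge]
  covered (14 px):
    . . . . . . . . . .
    . . . . . . . . . .
    . . . . . . . X . .
    . . . . . . X . . .
    . . . . . X X . . .
    . . . . X X . . . .
    . . . X X X . . . .
    . . X X X . . . . .
    . X X . . . . . . .
    . . . . . . . . . .
T2:
  2·area = 66  (B↔C swapped to make it positive)
  edge (18, 14)→(9, 15): d=(-9,1) right/bottom  bias=-1
  edge (9, 15)→(6, 8): d=(-3,-7) top-left  bias=+0
  edge (6, 8)→(18, 14): d=(12,6) right/bottom  bias=-1
    (1,0)@(3, 1): e=[132,0,-66] → .  [on edge]
    (3,4)@(7, 9): e=[56,4,6] → X
    (4,4)@(9, 9): e=[54,18,-6] → .
    (3,5)@(7, 11): e=[38,-2,30] → .
    (4,5)@(9, 11): e=[36,12,18] → X
    (5,5)@(11, 11): e=[34,26,6] → X
    (6,5)@(13, 11): e=[32,40,-6] → .
    (4,6)@(9, 13): e=[18,6,42] → X
    (6,6)@(13, 13): e=[14,34,18] → X
    (7,6)@(15, 13): e=[12,48,6] → X
    (8,6)@(17, 13): e=[10,62,-6] → .
    (4,7)@(9, 15): e=[0,0,66] → .  [on edge]
  covered (7 px):
    . . . . . . . . . .
    . . . . . . . . . .
    . . . . . . . . . .
    . . . . . . . . . .
    . . . X . . . . . .
    . . . . X X . . . .
    . . . . X X X X . .
    . . . . . . . . . .
    . . . . . . . . . .
    . . . . . . . . . .
T3:
  2·area = 10
  edge (9, 7)→(7, 4): d=(-2,-3) top-left  bias=+0
  edge (7, 4)→(19, 17): d=(12,13) right/bottom  bias=-1
  edge (19, 17)→(9, 7): d=(-10,-10) top-left  bias=+0
    (1,0)@(3, 1): e=[-6,16,0] → .  [on edge]
    (2,0)@(5, 1): e=[0,-10,20] → .  [on edge]
    (2,1)@(5, 3): e=[-4,14,0] → .  [on edge]
    (3,2)@(7, 5): e=[-2,12,0] → .  [on edge]
    (4,3)@(9, 7): e=[0,10,0] → X  [on edge]
    (5,3)@(11, 7): e=[6,-16,20] → .
    (4,4)@(9, 9): e=[-4,34,-20] → .
    (5,4)@(11, 9): e=[2,8,0] → X  [on edge]
    (6,4)@(13, 9): e=[8,-18,20] → .
    (5,5)@(11, 11): e=[-2,32,-20] → .
    (6,5)@(13, 11): e=[4,6,0] → X  [on edge]
    (7,5)@(15, 11): e=[10,-20,20] → .
    (6,6)@(13, 13): e=[0,30,-20] → .  [on edge]
    (7,6)@(15, 13): e=[6,4,0] → X  [on edge]
    (8,7)@(17, 15): e=[8,2,0] → X  [on edge]
    (9,8)@(19, 17): e=[10,0,0] → .  [on edge]
    (8,9)@(17, 19): e=[0,50,-40] → .  [on edge]
  covered (5 px):
    . . . . . . . . . .
    . . . . . . . . . .
    . . . . . . . . . .
    . . . . X . . . . .
    . . . . . X . . . .
    . . . . . . X . . .
    . . . . . . . X . .
    . . . . . . . . X .
    . . . . . . . . . .
    . . . . . . . . . .
T4:
  2·area = 68
  edge (10, 14)→(8, 20): d=(-2,6) right/bottom  bias=-1
  edge (8, 20)→(2, 4): d=(-6,-16) top-left  bias=+0
  edge (2, 4)→(10, 14): d=(8,10) right/bottom  bias=-1
    (6,2)@(13, 5): e=[0,170,-102] → .  [on edge]
    (2,4)@(5, 9): e=[40,18,10] → X
    (3,4)@(7, 9): e=[28,50,-10] → .
    (2,5)@(5, 11): e=[36,6,26] → X
    (3,5)@(7, 11): e=[24,38,6] → X
    (4,5)@(9, 11): e=[12,70,-14] → .
    (5,5)@(11, 11): e=[0,102,-34] → .  [on edge]
    (2,6)@(5, 13): e=[32,-6,42] → .
    (3,6)@(7, 13): e=[20,26,22] → X
    (4,6)@(9, 13): e=[8,58,2] → X
    (5,6)@(11, 13): e=[-4,90,-18] → .
    (3,7)@(7, 15): e=[16,14,38] → X
    (4,8)@(9, 17): e=[0,34,34] → .  [on edge]
  covered (8 px):
    . . . . . . . . . .
    . . . . . . . . . .
    . . . . . . . . . .
    . . . . . . . . . .
    . . X . . . . . . .
    . . X X . . . . . .
    . . . X X . . . . .
    . . . X X . . . . .
    . . . X . . . . . .
    . . . . . . . . . .

Final: [2,54,12]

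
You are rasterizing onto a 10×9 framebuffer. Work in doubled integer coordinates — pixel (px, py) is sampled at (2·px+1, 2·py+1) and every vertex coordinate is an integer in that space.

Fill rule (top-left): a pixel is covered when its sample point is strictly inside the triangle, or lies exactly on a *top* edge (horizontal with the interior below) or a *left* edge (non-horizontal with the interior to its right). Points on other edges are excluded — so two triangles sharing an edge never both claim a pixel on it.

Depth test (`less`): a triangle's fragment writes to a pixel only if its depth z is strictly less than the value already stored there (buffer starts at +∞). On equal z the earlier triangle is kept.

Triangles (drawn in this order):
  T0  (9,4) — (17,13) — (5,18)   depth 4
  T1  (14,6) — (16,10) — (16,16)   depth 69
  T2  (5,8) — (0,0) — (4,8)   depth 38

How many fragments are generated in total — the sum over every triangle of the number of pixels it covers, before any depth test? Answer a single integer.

T0:
  2·area = 148
  edge (9, 4)→(17, 13): d=(8,9) right/bottom  bias=-1
  edge (17, 13)→(5, 18): d=(-12,5) right/bottom  bias=-1
  edge (5, 18)→(9, 4): d=(4,-14) top-left  bias=+0
    (4,2)@(9, 5): e=[8,136,4] → X
    (5,2)@(11, 5): e=[-10,126,32] → .
    (4,3)@(9, 7): e=[24,112,12] → X
    (5,3)@(11, 7): e=[6,102,40] → X
    (6,3)@(13, 7): e=[-12,92,68] → .
    (4,4)@(9, 9): e=[40,88,20] → X
    (6,4)@(13, 9): e=[4,68,76] → X
    (7,4)@(15, 9): e=[-14,58,104] → .
    (3,5)@(7, 11): e=[74,74,0] → X  [on edge]
    (7,5)@(15, 11): e=[2,34,112] → X
    (8,5)@(17, 11): e=[-16,24,140] → .
    (3,6)@(7, 13): e=[90,50,8] → X
    (8,6)@(17, 13): e=[0,0,148] → .  [on edge]
  covered (20 px):
    . . . . . . . . . .
    . . . . . . . . . .
    . . . . X . . . . .
    . . . . X X . . . .
    . . . . X X X . . .
    . . . X X X X X . .
    . . . X X X X X . .
    . . . X X X . . . .
    . . . X . . . . . .
T1:
  2·area = 12
  edge (14, 6)→(16, 10): d=(2,4) right/bottom  bias=-1
  edge (16, 10)→(16, 16): d=(0,6) right/bottom  bias=-1
  edge (16, 16)→(14, 6): d=(-2,-10) top-left  bias=+0
    (6,0)@(13, 1): e=[-6,18,0] → .  [on edge]
    (7,4)@(15, 9): e=[2,6,4] → X
    (8,4)@(17, 9): e=[-6,-6,24] → .
    (7,5)@(15, 11): e=[6,6,0] → X  [on edge]
    (8,5)@(17, 11): e=[-2,-6,20] → .
    (7,6)@(15, 13): e=[10,6,-4] → .
  covered (2 px):
    . . . . . . . . . .
    . . . . . . . . . .
    . . . . . . . . . .
    . . . . . . . . . .
    . . . . . . . X . .
    . . . . . . . X . .
    . . . . . . . . . .
    . . . . . . . . . .
    . . . . . . . . . .
T2:
  2·area = 8  (B↔C swapped to make it positive)
  edge (5, 8)→(4, 8): d=(-1,0) right/bottom  bias=-1
  edge (4, 8)→(0, 0): d=(-4,-8) top-left  bias=+0
  edge (0, 0)→(5, 8): d=(5,8) right/bottom  bias=-1
    (1,2)@(3, 5): e=[3,4,1] → X
    (2,2)@(5, 5): e=[3,20,-15] → .
    (1,3)@(3, 7): e=[1,-4,11] → .
  covered (1 px):
    . . . . . . . . . .
    . . . . . . . . . .
    . X . . . . . . . .
    . . . . . . . . . .
    . . . . . . . . . .
    . . . . . . . . . .
    . . . . . . . . . .
    . . . . . . . . . .
    . . . . . . . . . .

Final: 23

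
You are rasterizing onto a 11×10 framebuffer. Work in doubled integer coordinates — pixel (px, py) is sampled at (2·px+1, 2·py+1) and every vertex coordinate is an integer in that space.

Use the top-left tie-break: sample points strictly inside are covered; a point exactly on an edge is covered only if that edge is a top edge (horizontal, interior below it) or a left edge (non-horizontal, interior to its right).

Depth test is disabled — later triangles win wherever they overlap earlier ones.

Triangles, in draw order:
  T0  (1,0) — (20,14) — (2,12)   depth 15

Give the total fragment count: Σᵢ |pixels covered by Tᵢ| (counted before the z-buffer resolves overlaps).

T0:
  2·area = 214
  edge (1, 0)→(20, 14): d=(19,14) right/bottom  bias=-1
  edge (20, 14)→(2, 12): d=(-18,-2) top-left  bias=+0
  edge (2, 12)→(1, 0): d=(-1,-12) top-left  bias=+0
    (1,1)@(3, 3): e=[29,164,21] → █
    (2,1)@(5, 3): e=[1,168,45] → █
    (3,1)@(7, 3): e=[-27,172,69] → ·
    (1,2)@(3, 5): e=[67,128,19] → █
    (3,2)@(7, 5): e=[11,136,67] → █
    (4,2)@(9, 5): e=[-17,140,91] → ·
    (1,3)@(3, 7): e=[105,92,17] → █
    (4,3)@(9, 7): e=[21,104,89] → █
    (5,3)@(11, 7): e=[-7,108,113] → ·
    (1,4)@(3, 9): e=[143,56,15] → █
    (5,4)@(11, 9): e=[31,72,111] → █
    (6,4)@(13, 9): e=[3,76,135] → █
    (5,6)@(11, 13): e=[107,0,107] → █  [on edge]
  covered (26 px):
    · · · · · · · · · · ·
    · █ █ · · · · · · · ·
    · █ █ █ · · · · · · ·
    · █ █ █ █ · · · · · ·
    · █ █ █ █ █ █ · · · ·
    · █ █ █ █ █ █ █ · · ·
    · · · · · █ █ █ █ · ·
    · · · · · · · · · · ·
    · · · · · · · · · · ·
    · · · · · · · · · · ·

Answer: 26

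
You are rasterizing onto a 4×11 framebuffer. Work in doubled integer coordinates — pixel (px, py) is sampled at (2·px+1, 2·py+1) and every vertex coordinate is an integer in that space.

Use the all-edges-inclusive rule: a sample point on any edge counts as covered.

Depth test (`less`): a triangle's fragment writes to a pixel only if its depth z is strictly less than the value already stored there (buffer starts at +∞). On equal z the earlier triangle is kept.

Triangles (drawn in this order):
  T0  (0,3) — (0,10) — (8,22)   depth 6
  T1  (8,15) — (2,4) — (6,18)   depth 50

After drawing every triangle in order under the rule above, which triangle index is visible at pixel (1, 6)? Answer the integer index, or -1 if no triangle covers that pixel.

T0:
  2·area = 56  (B↔C swapped to make it positive)
  edge (0, 3)→(8, 22): d=(8,19) inclusive
  edge (8, 22)→(0, 10): d=(-8,-12) inclusive
  edge (0, 10)→(0, 3): d=(0,-7) inclusive
    (0,3)@(1, 7): e=[13,36,7] → █
    (1,3)@(3, 7): e=[-25,60,21] → ·
    (0,4)@(1, 9): e=[29,20,7] → █
    (1,4)@(3, 9): e=[-9,44,21] → ·
    (0,5)@(1, 11): e=[45,4,7] → █
    (1,5)@(3, 11): e=[7,28,21] → █
    (2,5)@(5, 11): e=[-31,52,35] → ·
    (0,6)@(1, 13): e=[61,-12,7] → ·
    (1,6)@(3, 13): e=[23,12,21] → █
    (2,6)@(5, 13): e=[-15,36,35] → ·
    (1,7)@(3, 15): e=[39,-4,21] → ·
    (2,7)@(5, 15): e=[1,20,35] → █
  covered (7 px):
    · · · ·
    · · · ·
    · · · ·
    █ · · ·
    █ · · ·
    █ █ · ·
    · █ · ·
    · · █ ·
    · · █ ·
    · · · ·
    · · · ·
T1:
  2·area = 40  (B↔C swapped to make it positive)
  edge (8, 15)→(6, 18): d=(-2,3) inclusive
  edge (6, 18)→(2, 4): d=(-4,-14) inclusive
  edge (2, 4)→(8, 15): d=(6,11) inclusive
    (1,3)@(3, 7): e=[31,2,7] → █
    (2,3)@(5, 7): e=[25,30,-15] → ·
    (1,4)@(3, 9): e=[27,-6,19] → ·
    (2,5)@(5, 11): e=[17,14,9] → █
    (3,5)@(7, 11): e=[11,42,-13] → ·
    (2,6)@(5, 13): e=[13,6,21] → █
    (3,6)@(7, 13): e=[7,34,-1] → ·
    (2,7)@(5, 15): e=[9,-2,33] → ·
    (3,7)@(7, 15): e=[3,26,11] → █
    (3,8)@(7, 17): e=[-1,18,23] → ·
  covered (4 px):
    · · · ·
    · · · ·
    · · · ·
    · █ · ·
    · · · ·
    · · █ ·
    · · █ ·
    · · · █
    · · · ·
    · · · ·
    · · · ·

Z-buffer (winner per pixel, '.' = empty):
  . . . .
  . . . .
  . . . .
  0 1 . .
  0 . . .
  0 0 1 .
  . 0 1 .
  . . 0 1
  . . 0 .
  . . . .
  . . . .

Answer: 0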